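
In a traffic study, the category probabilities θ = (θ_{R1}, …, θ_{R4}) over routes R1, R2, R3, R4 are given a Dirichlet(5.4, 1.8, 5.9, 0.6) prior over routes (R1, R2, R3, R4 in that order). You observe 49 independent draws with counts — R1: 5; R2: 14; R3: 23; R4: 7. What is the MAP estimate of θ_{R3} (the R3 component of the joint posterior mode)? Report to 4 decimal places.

0.4753

The Dirichlet prior is conjugate to the Multinomial likelihood: each posterior αⱼ = prior αⱼ + observed count nⱼ.
Posterior concentration: (10.4, 15.8, 28.9, 7.6), total = 62.7.
Joint mode component: (α_{R3}−1)/(Σα−K) = 27.9/58.7 = 0.4753.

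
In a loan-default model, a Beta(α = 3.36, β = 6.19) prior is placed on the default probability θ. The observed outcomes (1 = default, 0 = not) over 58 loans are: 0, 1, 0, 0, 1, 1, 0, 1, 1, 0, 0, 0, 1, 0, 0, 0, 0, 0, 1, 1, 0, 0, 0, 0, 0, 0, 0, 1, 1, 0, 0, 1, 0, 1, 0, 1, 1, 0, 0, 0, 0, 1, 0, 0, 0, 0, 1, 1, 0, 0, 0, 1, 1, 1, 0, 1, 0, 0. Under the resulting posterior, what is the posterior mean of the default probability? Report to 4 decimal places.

The Beta prior is conjugate to a Binomial/Bernoulli likelihood; the update adds successes to α and failures to β.
Posterior: Beta(α+k, β+n−k) = Beta(3.36+21, 6.19+37) = Beta(24.36, 43.19).
Posterior mean = α/(α+β) = 24.36/67.55 = 0.3606.

0.3606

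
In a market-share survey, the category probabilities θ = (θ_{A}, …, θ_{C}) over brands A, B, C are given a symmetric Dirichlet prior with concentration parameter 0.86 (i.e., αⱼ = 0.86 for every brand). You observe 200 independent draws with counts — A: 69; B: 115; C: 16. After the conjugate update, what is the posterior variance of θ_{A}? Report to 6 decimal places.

The Dirichlet prior is conjugate to the Multinomial likelihood: each posterior αⱼ = prior αⱼ + observed count nⱼ.
Posterior concentration: (69.86, 115.86, 16.86), total = 202.58.
Var[θ_j] = α_j(Σα−α_j)/((Σα)²(Σα+1)) = 69.86·132.72/(202.58²·203.58) = 0.001110.

0.001110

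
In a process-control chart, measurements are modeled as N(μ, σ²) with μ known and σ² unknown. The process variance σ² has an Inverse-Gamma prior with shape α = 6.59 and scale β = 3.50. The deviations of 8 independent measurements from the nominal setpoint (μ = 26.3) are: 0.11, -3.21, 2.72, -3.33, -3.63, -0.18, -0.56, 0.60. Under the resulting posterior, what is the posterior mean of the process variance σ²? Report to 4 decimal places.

With known mean μ and an Inverse-Gamma(α, β) prior on σ², the Normal likelihood is conjugate: posterior is Inv-Gamma(α + n/2, β + Σ(xᵢ−μ)²/2).
Σ(xᵢ−μ)² = (0.11)² + (-3.21)² + (2.72)² + (-3.33)² + (-3.63)² + (-0.18)² + (-0.56)² + (0.60)² = 42.6864.
Posterior: Inv-Gamma(6.59 + 8/2, 3.50 + 42.6864/2) = Inv-Gamma(10.59, 24.84320).
E[σ²|data] = β/(α−1) = 24.84320/9.59 = 2.5905.

2.5905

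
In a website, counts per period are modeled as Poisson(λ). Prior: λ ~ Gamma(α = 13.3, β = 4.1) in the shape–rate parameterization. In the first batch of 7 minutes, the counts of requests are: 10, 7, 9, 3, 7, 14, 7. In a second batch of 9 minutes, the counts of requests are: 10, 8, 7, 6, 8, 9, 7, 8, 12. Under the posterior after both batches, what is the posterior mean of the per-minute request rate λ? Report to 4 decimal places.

7.2289

With a Gamma(shape α, rate β) prior, the Poisson likelihood is conjugate: the posterior is Gamma(α + ΣXᵢ, β + n).
Batch 1: sum of counts S = 57 over n = 7 minutes.
After batch 1: Gamma(α+S, β+n) = Gamma(13.3+57, 4.1+7) = Gamma(70.3, 11.1).
Batch 2: sum of counts S = 75 over n = 9 minutes.
After batch 2: Gamma(α+S, β+n) = Gamma(70.3+75, 11.1+9) = Gamma(145.3, 20.1).
Posterior mean = α/β = 145.3/20.1 = 7.2289.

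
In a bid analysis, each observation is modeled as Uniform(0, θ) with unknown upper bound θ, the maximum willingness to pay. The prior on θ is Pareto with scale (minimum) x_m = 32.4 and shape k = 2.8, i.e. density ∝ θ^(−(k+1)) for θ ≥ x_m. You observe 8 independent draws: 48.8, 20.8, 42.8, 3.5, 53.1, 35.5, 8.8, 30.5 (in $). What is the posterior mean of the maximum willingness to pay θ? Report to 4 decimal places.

A Pareto(scale x_m, shape k) prior on the upper bound θ of Uniform(0, θ) is conjugate: posterior is Pareto(max(x_m, max xᵢ), k + n).
Sample maximum = 53.1; prior scale x_m = 32.4 → posterior scale = max = 53.1.
Posterior shape = 2.8 + 8 = 10.8.
E[θ|data] = k·x_m/(k−1) = 10.8·53.1/9.8 = 58.5184.

58.5184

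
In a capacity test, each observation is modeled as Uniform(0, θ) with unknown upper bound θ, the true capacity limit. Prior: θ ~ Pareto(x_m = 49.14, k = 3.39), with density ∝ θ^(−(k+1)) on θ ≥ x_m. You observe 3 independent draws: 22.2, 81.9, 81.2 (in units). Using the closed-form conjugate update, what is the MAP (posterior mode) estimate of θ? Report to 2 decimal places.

81.90

A Pareto(scale x_m, shape k) prior on the upper bound θ of Uniform(0, θ) is conjugate: posterior is Pareto(max(x_m, max xᵢ), k + n).
Sample maximum = 81.9; prior scale x_m = 49.14 → posterior scale = max = 81.90.
Posterior shape = 3.39 + 3 = 6.39.
The Pareto density is decreasing on [x_m, ∞), so the mode is x_m = 81.90.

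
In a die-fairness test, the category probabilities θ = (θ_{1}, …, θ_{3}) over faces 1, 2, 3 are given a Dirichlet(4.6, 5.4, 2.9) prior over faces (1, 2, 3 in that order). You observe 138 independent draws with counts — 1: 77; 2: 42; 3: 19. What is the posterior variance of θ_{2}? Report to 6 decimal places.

0.001418

The Dirichlet prior is conjugate to the Multinomial likelihood: each posterior αⱼ = prior αⱼ + observed count nⱼ.
Posterior concentration: (81.6, 47.4, 21.9), total = 150.9.
Var[θ_j] = α_j(Σα−α_j)/((Σα)²(Σα+1)) = 47.4·103.5/(150.9²·151.9) = 0.001418.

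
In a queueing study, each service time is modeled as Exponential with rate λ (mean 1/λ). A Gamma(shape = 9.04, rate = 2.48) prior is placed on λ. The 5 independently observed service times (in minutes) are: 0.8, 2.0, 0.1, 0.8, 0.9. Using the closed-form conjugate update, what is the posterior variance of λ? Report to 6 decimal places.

With a Gamma(shape α, rate β) prior on the exponential rate λ, the posterior after n observations with total T = Σxᵢ is Gamma(α+n, β+T).
Sum of observations T = 4.6 minutes; n = 5.
Posterior: Gamma(9.04+5, 2.48+4.6) = Gamma(14.04, 7.08).
Var = α/β² = 0.280092.

0.280092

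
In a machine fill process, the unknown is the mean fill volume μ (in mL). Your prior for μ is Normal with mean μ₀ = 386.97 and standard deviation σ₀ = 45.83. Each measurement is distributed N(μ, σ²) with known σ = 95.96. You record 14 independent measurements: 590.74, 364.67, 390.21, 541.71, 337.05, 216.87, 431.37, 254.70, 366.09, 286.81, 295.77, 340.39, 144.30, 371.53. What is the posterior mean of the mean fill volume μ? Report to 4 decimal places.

For Normal data with known variance σ², a Normal(μ₀, σ₀²) prior on μ is conjugate. Posterior precision = 1/σ₀² + n/σ²; posterior mean is the precision-weighted average of μ₀ and x̄.
Σxᵢ = 590.74 + 364.67 + 390.21 + 541.71 + 337.05 + 216.87 + 431.37 + 254.70 + 366.09 + 286.81 + 295.77 + 340.39 + 144.30 + 371.53 = 4932.21, so n·x̄ = 4932.21.
σ₀² = 45.83² = 2100.3889, σ² = 95.96² = 9208.3216; σ² + n·σ₀² = 9208.3216 + 14·2100.3889 = 38613.7662.
Posterior mean = (μ₀/σ₀² + n·x̄/σ²)/(1/σ₀² + n/σ²) = (σ²·μ₀ + σ₀²·n·x̄)/(σ² + n·σ₀²) = (9208.3216·386.97 + 2100.3889·4932.21)/38613.7662 = 13922903.346021/38613.7662 = 360.5684.

360.5684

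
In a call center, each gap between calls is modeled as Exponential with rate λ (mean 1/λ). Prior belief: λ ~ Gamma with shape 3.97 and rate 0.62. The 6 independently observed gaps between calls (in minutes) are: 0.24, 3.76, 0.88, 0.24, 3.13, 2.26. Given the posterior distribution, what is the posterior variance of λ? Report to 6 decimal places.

0.080483

With a Gamma(shape α, rate β) prior on the exponential rate λ, the posterior after n observations with total T = Σxᵢ is Gamma(α+n, β+T).
Sum of observations T = 10.51 minutes; n = 6.
Posterior: Gamma(3.97+6, 0.62+10.51) = Gamma(9.97, 11.13).
Var = α/β² = 0.080483.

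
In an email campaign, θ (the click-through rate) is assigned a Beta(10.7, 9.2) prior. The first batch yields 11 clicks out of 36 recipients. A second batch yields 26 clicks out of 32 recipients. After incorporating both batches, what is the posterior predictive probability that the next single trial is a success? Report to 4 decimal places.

The Beta prior is conjugate to a Binomial/Bernoulli likelihood; the update adds successes to α and failures to β.
After batch 1: Beta(10.7+11, 9.2+25) = Beta(21.7, 34.2).
After batch 2: Beta(21.7+26, 34.2+6) = Beta(47.7, 40.2).
For a single future Bernoulli trial, P(success | data) = α/(α+β) = 0.5427.

0.5427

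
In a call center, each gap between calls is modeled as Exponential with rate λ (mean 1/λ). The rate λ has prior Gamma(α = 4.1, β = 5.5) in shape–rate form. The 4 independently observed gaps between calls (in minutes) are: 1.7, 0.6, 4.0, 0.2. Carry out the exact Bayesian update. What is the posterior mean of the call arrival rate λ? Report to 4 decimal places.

With a Gamma(shape α, rate β) prior on the exponential rate λ, the posterior after n observations with total T = Σxᵢ is Gamma(α+n, β+T).
Sum of observations T = 6.5 minutes; n = 4.
Posterior: Gamma(4.1+4, 5.5+6.5) = Gamma(8.1, 12.0).
Posterior mean of λ = α/β = 8.1/12.0 = 0.6750.

0.6750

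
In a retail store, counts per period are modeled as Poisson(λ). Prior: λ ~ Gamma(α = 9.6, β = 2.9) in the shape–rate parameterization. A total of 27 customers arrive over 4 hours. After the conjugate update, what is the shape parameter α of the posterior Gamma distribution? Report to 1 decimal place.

With a Gamma(shape α, rate β) prior, the Poisson likelihood is conjugate: the posterior is Gamma(α + ΣXᵢ, β + n).
Posterior: Gamma(α+S, β+n) = Gamma(9.6+27, 2.9+4) = Gamma(36.6, 6.9).
Posterior α = 36.6.

36.6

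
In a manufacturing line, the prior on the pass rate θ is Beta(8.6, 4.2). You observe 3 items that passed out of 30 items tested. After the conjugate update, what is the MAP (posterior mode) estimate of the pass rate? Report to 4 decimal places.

0.2598

The Beta prior is conjugate to a Binomial/Bernoulli likelihood; the update adds successes to α and failures to β.
Posterior: Beta(α+k, β+n−k) = Beta(8.6+3, 4.2+27) = Beta(11.6, 31.2).
Mode of Beta(a,b) for a,b>1 is (a−1)/(a+b−2) = 10.6/40.8 = 0.2598.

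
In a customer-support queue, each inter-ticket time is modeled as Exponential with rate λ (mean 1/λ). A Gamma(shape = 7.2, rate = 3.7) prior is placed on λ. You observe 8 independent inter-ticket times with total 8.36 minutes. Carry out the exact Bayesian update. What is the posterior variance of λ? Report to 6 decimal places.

0.104508

With a Gamma(shape α, rate β) prior on the exponential rate λ, the posterior after n observations with total T = Σxᵢ is Gamma(α+n, β+T).
Posterior: Gamma(7.2+8, 3.7+8.36) = Gamma(15.2, 12.06).
Var = α/β² = 0.104508.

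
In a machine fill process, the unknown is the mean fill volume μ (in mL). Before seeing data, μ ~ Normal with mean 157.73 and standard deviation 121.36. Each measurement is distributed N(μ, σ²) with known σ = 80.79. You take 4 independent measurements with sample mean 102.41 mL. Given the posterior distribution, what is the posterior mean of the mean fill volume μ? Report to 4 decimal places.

107.9276

For Normal data with known variance σ², a Normal(μ₀, σ₀²) prior on μ is conjugate. Posterior precision = 1/σ₀² + n/σ²; posterior mean is the precision-weighted average of μ₀ and x̄.
n·x̄ = 4·102.41 = 409.64.
σ₀² = 121.36² = 14728.2496, σ² = 80.79² = 6527.0241; σ² + n·σ₀² = 6527.0241 + 4·14728.2496 = 65440.0225.
Posterior mean = (μ₀/σ₀² + n·x̄/σ²)/(1/σ₀² + n/σ²) = (σ²·μ₀ + σ₀²·n·x̄)/(σ² + n·σ₀²) = (6527.0241·157.73 + 14728.2496·409.64)/65440.0225 = 7062787.677437/65440.0225 = 107.9276.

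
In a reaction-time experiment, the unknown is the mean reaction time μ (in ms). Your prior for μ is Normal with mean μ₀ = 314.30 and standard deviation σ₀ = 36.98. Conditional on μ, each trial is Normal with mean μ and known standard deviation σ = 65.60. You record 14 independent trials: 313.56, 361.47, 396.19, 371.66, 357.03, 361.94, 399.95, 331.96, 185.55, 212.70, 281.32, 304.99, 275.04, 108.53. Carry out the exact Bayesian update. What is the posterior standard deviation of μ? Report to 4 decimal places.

For Normal data with known variance σ², a Normal(μ₀, σ₀²) prior on μ is conjugate. Posterior precision = 1/σ₀² + n/σ²; posterior mean is the precision-weighted average of μ₀ and x̄.
σ₀² = 36.98² = 1367.5204, σ² = 65.60² = 4303.36; σ² + n·σ₀² = 4303.36 + 14·1367.5204 = 23448.6456.
Posterior precision = 1/σ₀² + n/σ² = 1/1367.5204 + 14/4303.36 = (σ² + n·σ₀²)/(σ₀²σ²) = 23448.6456/(1367.5204·4303.36); posterior variance σₙ² = σ₀²σ²/(σ² + n·σ₀²) = 1367.5204·4303.36/23448.6456 = 250.971109.
Posterior SD = √σₙ² = √(1367.5204·4303.36/23448.6456) = 15.8421.

15.8421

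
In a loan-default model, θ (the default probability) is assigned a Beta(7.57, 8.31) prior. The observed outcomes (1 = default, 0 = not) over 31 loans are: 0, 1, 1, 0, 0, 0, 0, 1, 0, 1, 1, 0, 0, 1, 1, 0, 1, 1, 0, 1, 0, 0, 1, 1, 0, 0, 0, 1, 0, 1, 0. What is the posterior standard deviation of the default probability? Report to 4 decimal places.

0.0720

The Beta prior is conjugate to a Binomial/Bernoulli likelihood; the update adds successes to α and failures to β.
Posterior: Beta(α+k, β+n−k) = Beta(7.57+14, 8.31+17) = Beta(21.57, 25.31).
Var = αβ/((α+β)²(α+β+1)) = 21.57·25.31/(46.88²·47.88) = 0.00518816; SD = √0.00518816 = 0.0720.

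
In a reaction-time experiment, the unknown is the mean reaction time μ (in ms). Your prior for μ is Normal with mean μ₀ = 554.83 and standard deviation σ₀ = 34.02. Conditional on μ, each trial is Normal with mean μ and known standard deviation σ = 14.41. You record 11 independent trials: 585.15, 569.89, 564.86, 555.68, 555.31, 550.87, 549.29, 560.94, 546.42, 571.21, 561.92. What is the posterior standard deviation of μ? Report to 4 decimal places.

4.3098

For Normal data with known variance σ², a Normal(μ₀, σ₀²) prior on μ is conjugate. Posterior precision = 1/σ₀² + n/σ²; posterior mean is the precision-weighted average of μ₀ and x̄.
σ₀² = 34.02² = 1157.3604, σ² = 14.41² = 207.6481; σ² + n·σ₀² = 207.6481 + 11·1157.3604 = 12938.6125.
Posterior precision = 1/σ₀² + n/σ² = 1/1157.3604 + 11/207.6481 = (σ² + n·σ₀²)/(σ₀²σ²) = 12938.6125/(1157.3604·207.6481); posterior variance σₙ² = σ₀²σ²/(σ² + n·σ₀²) = 1157.3604·207.6481/12938.6125 = 18.574147.
Posterior SD = √σₙ² = √(1157.3604·207.6481/12938.6125) = 4.3098.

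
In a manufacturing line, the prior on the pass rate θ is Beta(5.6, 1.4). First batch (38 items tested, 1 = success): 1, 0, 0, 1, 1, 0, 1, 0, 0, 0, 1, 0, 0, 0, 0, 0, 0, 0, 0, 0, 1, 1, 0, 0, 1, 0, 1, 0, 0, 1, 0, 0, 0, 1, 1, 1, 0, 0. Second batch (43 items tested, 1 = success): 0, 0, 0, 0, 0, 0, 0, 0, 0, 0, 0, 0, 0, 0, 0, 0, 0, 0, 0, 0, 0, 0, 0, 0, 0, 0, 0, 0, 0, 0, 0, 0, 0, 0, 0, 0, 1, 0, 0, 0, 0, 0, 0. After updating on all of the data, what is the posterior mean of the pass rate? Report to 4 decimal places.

The Beta prior is conjugate to a Binomial/Bernoulli likelihood; the update adds successes to α and failures to β.
After batch 1: Beta(5.6+13, 1.4+25) = Beta(18.6, 26.4).
After batch 2: Beta(18.6+1, 26.4+42) = Beta(19.6, 68.4).
Posterior mean = α/(α+β) = 19.6/88.0 = 0.2227.

0.2227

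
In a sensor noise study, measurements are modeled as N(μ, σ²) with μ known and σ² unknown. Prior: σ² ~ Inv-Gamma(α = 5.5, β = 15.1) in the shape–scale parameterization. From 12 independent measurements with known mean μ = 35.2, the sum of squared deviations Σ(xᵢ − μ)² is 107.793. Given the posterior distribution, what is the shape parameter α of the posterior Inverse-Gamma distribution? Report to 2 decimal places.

With known mean μ and an Inverse-Gamma(α, β) prior on σ², the Normal likelihood is conjugate: posterior is Inv-Gamma(α + n/2, β + Σ(xᵢ−μ)²/2).
Posterior: Inv-Gamma(5.5 + 12/2, 15.1 + 107.793/2) = Inv-Gamma(11.50, 68.9965).
Posterior α = 11.50.

11.50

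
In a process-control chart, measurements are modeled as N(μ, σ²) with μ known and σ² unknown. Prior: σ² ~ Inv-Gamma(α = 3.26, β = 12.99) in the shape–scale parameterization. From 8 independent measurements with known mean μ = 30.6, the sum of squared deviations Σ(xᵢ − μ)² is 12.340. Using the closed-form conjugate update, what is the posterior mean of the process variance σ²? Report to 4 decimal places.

3.0607

With known mean μ and an Inverse-Gamma(α, β) prior on σ², the Normal likelihood is conjugate: posterior is Inv-Gamma(α + n/2, β + Σ(xᵢ−μ)²/2).
Posterior: Inv-Gamma(3.26 + 8/2, 12.99 + 12.340/2) = Inv-Gamma(7.26, 19.1600).
E[σ²|data] = β/(α−1) = 19.1600/6.26 = 3.0607.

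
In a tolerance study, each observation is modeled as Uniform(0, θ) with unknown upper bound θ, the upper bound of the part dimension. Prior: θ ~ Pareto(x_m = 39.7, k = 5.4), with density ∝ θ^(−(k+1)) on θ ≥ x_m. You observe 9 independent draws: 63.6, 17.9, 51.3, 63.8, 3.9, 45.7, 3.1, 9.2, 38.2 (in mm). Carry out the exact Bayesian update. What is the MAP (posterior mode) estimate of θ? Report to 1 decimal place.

A Pareto(scale x_m, shape k) prior on the upper bound θ of Uniform(0, θ) is conjugate: posterior is Pareto(max(x_m, max xᵢ), k + n).
Sample maximum = 63.8; prior scale x_m = 39.7 → posterior scale = max = 63.8.
Posterior shape = 5.4 + 9 = 14.4.
The Pareto density is decreasing on [x_m, ∞), so the mode is x_m = 63.8.

63.8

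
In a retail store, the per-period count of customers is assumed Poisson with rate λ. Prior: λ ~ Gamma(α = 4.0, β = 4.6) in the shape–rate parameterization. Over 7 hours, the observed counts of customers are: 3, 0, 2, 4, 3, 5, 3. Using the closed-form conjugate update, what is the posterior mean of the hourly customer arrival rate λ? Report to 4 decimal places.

2.0690

With a Gamma(shape α, rate β) prior, the Poisson likelihood is conjugate: the posterior is Gamma(α + ΣXᵢ, β + n).
Sum of counts S = 20 over n = 7 hours.
Posterior: Gamma(α+S, β+n) = Gamma(4.0+20, 4.6+7) = Gamma(24.0, 11.6).
Posterior mean = α/β = 24.0/11.6 = 2.0690.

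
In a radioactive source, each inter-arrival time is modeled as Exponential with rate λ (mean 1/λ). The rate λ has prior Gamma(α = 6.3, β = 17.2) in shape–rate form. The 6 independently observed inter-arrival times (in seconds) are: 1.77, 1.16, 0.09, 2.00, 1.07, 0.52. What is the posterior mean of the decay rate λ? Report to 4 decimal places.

0.5166

With a Gamma(shape α, rate β) prior on the exponential rate λ, the posterior after n observations with total T = Σxᵢ is Gamma(α+n, β+T).
Sum of observations T = 6.61 seconds; n = 6.
Posterior: Gamma(6.3+6, 17.2+6.61) = Gamma(12.3, 23.81).
Posterior mean of λ = α/β = 12.3/23.81 = 0.5166.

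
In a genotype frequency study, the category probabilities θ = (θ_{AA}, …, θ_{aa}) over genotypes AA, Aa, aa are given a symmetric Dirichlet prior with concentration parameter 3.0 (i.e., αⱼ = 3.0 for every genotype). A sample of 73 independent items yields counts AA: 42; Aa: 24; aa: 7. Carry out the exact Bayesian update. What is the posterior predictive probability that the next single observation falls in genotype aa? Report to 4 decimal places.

0.1220

The Dirichlet prior is conjugate to the Multinomial likelihood: each posterior αⱼ = prior αⱼ + observed count nⱼ.
Posterior concentration: (45.0, 27.0, 10.0), total = 82.0.
P(next = aa | data) = α_{aa}/Σα = 0.1220.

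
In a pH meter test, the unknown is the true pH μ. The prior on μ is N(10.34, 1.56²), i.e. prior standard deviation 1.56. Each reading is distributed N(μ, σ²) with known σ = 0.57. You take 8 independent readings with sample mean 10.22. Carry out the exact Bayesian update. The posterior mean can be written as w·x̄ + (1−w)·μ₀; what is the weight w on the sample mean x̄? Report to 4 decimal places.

For Normal data with known variance σ², a Normal(μ₀, σ₀²) prior on μ is conjugate. Posterior precision = 1/σ₀² + n/σ²; posterior mean is the precision-weighted average of μ₀ and x̄.
σ₀² = 1.56² = 2.4336, σ² = 0.57² = 0.3249. Prior precision 1/σ₀² = 1/2.4336; data precision n/σ² = 8/0.3249.
w = (n/σ²)/(1/σ₀² + n/σ²) = n·σ₀²/(σ² + n·σ₀²) = 8·2.4336/(0.3249 + 8·2.4336) = 19.4688/19.7937 = 0.9836.

0.9836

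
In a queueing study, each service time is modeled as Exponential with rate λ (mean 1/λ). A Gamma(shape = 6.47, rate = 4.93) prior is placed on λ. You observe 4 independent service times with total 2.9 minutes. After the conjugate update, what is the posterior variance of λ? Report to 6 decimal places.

0.170775

With a Gamma(shape α, rate β) prior on the exponential rate λ, the posterior after n observations with total T = Σxᵢ is Gamma(α+n, β+T).
Posterior: Gamma(6.47+4, 4.93+2.9) = Gamma(10.47, 7.83).
Var = α/β² = 0.170775.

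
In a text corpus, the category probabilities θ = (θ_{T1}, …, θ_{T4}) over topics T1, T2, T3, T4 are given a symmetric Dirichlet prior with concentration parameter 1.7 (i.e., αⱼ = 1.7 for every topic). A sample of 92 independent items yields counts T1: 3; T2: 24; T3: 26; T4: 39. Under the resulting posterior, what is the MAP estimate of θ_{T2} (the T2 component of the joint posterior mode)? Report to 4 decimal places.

The Dirichlet prior is conjugate to the Multinomial likelihood: each posterior αⱼ = prior αⱼ + observed count nⱼ.
Posterior concentration: (4.7, 25.7, 27.7, 40.7), total = 98.8.
Joint mode component: (α_{T2}−1)/(Σα−K) = 24.7/94.8 = 0.2605.

0.2605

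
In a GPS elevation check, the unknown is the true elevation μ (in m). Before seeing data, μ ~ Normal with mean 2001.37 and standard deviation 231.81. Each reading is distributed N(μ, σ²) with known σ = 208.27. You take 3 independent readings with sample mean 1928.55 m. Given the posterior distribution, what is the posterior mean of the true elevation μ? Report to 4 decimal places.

1943.9895

For Normal data with known variance σ², a Normal(μ₀, σ₀²) prior on μ is conjugate. Posterior precision = 1/σ₀² + n/σ²; posterior mean is the precision-weighted average of μ₀ and x̄.
n·x̄ = 3·1928.55 = 5785.65.
σ₀² = 231.81² = 53735.8761, σ² = 208.27² = 43376.3929; σ² + n·σ₀² = 43376.3929 + 3·53735.8761 = 204584.0212.
Posterior mean = (μ₀/σ₀² + n·x̄/σ²)/(1/σ₀² + n/σ²) = (σ²·μ₀ + σ₀²·n·x̄)/(σ² + n·σ₀²) = (43376.3929·2001.37 + 53735.8761·5785.65)/204584.0212 = 397709183.016238/204584.0212 = 1943.9895.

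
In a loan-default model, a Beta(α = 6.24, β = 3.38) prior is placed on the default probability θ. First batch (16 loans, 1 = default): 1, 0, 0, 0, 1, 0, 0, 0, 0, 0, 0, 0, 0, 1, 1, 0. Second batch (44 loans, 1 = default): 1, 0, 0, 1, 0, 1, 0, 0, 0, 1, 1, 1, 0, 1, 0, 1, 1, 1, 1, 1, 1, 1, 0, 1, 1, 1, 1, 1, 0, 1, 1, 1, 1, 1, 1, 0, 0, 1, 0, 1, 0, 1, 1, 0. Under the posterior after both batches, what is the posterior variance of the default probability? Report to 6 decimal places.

The Beta prior is conjugate to a Binomial/Bernoulli likelihood; the update adds successes to α and failures to β.
After batch 1: Beta(6.24+4, 3.38+12) = Beta(10.24, 15.38).
After batch 2: Beta(10.24+29, 15.38+15) = Beta(39.24, 30.38).
Var = αβ/((α+β)²(α+β+1)) = 39.24·30.38/(69.62²·70.62) = 0.003483.

0.003483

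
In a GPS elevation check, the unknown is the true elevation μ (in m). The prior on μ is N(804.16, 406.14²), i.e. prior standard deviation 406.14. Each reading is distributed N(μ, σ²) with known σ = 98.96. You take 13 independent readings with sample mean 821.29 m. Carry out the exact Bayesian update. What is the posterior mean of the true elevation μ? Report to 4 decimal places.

For Normal data with known variance σ², a Normal(μ₀, σ₀²) prior on μ is conjugate. Posterior precision = 1/σ₀² + n/σ²; posterior mean is the precision-weighted average of μ₀ and x̄.
n·x̄ = 13·821.29 = 10676.77.
σ₀² = 406.14² = 164949.6996, σ² = 98.96² = 9793.0816; σ² + n·σ₀² = 9793.0816 + 13·164949.6996 = 2154139.1764.
Posterior mean = (μ₀/σ₀² + n·x̄/σ²)/(1/σ₀² + n/σ²) = (σ²·μ₀ + σ₀²·n·x̄)/(σ² + n·σ₀²) = (9793.0816·804.16 + 164949.6996·10676.77)/2154139.1764 = 1769005208.697748/2154139.1764 = 821.2121.

821.2121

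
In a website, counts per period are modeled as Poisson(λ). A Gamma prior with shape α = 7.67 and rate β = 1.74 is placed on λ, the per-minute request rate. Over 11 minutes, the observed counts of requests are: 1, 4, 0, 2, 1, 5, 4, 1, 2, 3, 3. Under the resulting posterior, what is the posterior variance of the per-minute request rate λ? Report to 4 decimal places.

With a Gamma(shape α, rate β) prior, the Poisson likelihood is conjugate: the posterior is Gamma(α + ΣXᵢ, β + n).
Sum of counts S = 26 over n = 11 minutes.
Posterior: Gamma(α+S, β+n) = Gamma(7.67+26, 1.74+11) = Gamma(33.67, 12.74).
Var = α/β² = 33.67/12.74² = 0.2074.

0.2074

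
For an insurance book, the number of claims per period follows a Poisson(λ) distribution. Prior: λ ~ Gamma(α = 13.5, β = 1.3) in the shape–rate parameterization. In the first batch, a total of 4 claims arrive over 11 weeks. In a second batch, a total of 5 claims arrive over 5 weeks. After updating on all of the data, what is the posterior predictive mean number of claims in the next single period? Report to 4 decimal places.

1.3006

With a Gamma(shape α, rate β) prior, the Poisson likelihood is conjugate: the posterior is Gamma(α + ΣXᵢ, β + n).
After batch 1: Gamma(α+S, β+n) = Gamma(13.5+4, 1.3+11) = Gamma(17.5, 12.3).
After batch 2: Gamma(α+S, β+n) = Gamma(17.5+5, 12.3+5) = Gamma(22.5, 17.3).
The predictive distribution for one future period is NegBinom with mean α/β = 1.3006.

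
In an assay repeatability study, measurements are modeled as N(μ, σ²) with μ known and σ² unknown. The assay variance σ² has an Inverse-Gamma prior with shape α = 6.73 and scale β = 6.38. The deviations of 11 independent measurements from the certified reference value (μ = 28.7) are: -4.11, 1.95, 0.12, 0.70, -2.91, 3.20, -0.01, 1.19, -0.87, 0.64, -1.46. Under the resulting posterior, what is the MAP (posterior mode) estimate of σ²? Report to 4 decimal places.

With known mean μ and an Inverse-Gamma(α, β) prior on σ², the Normal likelihood is conjugate: posterior is Inv-Gamma(α + n/2, β + Σ(xᵢ−μ)²/2).
Σ(xᵢ−μ)² = (-4.11)² + (1.95)² + (0.12)² + (0.70)² + (-2.91)² + (3.20)² + (-0.01)² + (1.19)² + (-0.87)² + (0.64)² + (-1.46)² = 44.6214.
Posterior: Inv-Gamma(6.73 + 11/2, 6.38 + 44.6214/2) = Inv-Gamma(12.23, 28.69070).
Mode = β/(α+1) = 28.69070/13.23 = 2.1686.

2.1686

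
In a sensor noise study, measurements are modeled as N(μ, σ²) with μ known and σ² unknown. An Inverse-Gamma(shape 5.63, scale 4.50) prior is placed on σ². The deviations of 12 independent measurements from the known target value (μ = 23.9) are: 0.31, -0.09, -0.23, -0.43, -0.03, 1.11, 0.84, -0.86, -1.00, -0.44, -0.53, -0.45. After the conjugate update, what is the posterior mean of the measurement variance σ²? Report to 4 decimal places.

0.6443

With known mean μ and an Inverse-Gamma(α, β) prior on σ², the Normal likelihood is conjugate: posterior is Inv-Gamma(α + n/2, β + Σ(xᵢ−μ)²/2).
Σ(xᵢ−μ)² = (0.31)² + (-0.09)² + (-0.23)² + (-0.43)² + (-0.03)² + (1.11)² + (0.84)² + (-0.86)² + (-1.00)² + (-0.44)² + (-0.53)² + (-0.45)² = 4.6972.
Posterior: Inv-Gamma(5.63 + 12/2, 4.50 + 4.6972/2) = Inv-Gamma(11.63, 6.84860).
E[σ²|data] = β/(α−1) = 6.84860/10.63 = 0.6443.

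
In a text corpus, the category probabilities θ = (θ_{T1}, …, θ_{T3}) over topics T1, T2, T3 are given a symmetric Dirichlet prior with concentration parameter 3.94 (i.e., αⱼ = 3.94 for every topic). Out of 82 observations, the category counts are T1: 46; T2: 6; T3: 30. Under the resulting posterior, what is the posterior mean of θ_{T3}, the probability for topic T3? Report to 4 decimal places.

The Dirichlet prior is conjugate to the Multinomial likelihood: each posterior αⱼ = prior αⱼ + observed count nⱼ.
Posterior concentration: (49.94, 9.94, 33.94), total = 93.82.
E[θ_{T3}|data] = α_{T3}/Σα = 33.94/93.82 = 0.3618.

0.3618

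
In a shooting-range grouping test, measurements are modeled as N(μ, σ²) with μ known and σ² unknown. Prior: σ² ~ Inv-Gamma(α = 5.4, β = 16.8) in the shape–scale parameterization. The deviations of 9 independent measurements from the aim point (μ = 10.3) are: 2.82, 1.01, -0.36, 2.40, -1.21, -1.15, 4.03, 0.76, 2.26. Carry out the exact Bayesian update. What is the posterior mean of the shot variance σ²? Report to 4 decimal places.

With known mean μ and an Inverse-Gamma(α, β) prior on σ², the Normal likelihood is conjugate: posterior is Inv-Gamma(α + n/2, β + Σ(xᵢ−μ)²/2).
Σ(xᵢ−μ)² = (2.82)² + (1.01)² + (-0.36)² + (2.40)² + (-1.21)² + (-1.15)² + (4.03)² + (0.76)² + (2.26)² = 39.5748.
Posterior: Inv-Gamma(5.4 + 9/2, 16.8 + 39.5748/2) = Inv-Gamma(9.90, 36.58740).
E[σ²|data] = β/(α−1) = 36.58740/8.90 = 4.1109.

4.1109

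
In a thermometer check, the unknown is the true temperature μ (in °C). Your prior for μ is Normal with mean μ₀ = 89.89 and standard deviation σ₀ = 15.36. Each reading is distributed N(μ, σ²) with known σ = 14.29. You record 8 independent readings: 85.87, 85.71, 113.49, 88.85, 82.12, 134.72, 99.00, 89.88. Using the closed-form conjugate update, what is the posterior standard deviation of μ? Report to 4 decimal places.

For Normal data with known variance σ², a Normal(μ₀, σ₀²) prior on μ is conjugate. Posterior precision = 1/σ₀² + n/σ²; posterior mean is the precision-weighted average of μ₀ and x̄.
σ₀² = 15.36² = 235.9296, σ² = 14.29² = 204.2041; σ² + n·σ₀² = 204.2041 + 8·235.9296 = 2091.6409.
Posterior precision = 1/σ₀² + n/σ² = 1/235.9296 + 8/204.2041 = (σ² + n·σ₀²)/(σ₀²σ²) = 2091.6409/(235.9296·204.2041); posterior variance σₙ² = σ₀²σ²/(σ² + n·σ₀²) = 235.9296·204.2041/2091.6409 = 23.033491.
Posterior SD = √σₙ² = √(235.9296·204.2041/2091.6409) = 4.7993.

4.7993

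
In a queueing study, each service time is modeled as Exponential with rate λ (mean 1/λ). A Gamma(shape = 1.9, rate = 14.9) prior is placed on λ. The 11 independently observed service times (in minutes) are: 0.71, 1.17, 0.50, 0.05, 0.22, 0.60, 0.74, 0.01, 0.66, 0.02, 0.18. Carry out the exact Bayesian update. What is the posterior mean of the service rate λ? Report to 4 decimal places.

0.6528

With a Gamma(shape α, rate β) prior on the exponential rate λ, the posterior after n observations with total T = Σxᵢ is Gamma(α+n, β+T).
Sum of observations T = 4.86 minutes; n = 11.
Posterior: Gamma(1.9+11, 14.9+4.86) = Gamma(12.9, 19.76).
Posterior mean of λ = α/β = 12.9/19.76 = 0.6528.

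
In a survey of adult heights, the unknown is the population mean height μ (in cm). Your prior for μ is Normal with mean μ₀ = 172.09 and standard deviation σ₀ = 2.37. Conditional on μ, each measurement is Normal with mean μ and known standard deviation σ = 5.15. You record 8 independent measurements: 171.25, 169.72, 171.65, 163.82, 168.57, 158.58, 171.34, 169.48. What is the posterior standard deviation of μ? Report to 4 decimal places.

For Normal data with known variance σ², a Normal(μ₀, σ₀²) prior on μ is conjugate. Posterior precision = 1/σ₀² + n/σ²; posterior mean is the precision-weighted average of μ₀ and x̄.
σ₀² = 2.37² = 5.6169, σ² = 5.15² = 26.5225; σ² + n·σ₀² = 26.5225 + 8·5.6169 = 71.4577.
Posterior precision = 1/σ₀² + n/σ² = 1/5.6169 + 8/26.5225 = (σ² + n·σ₀²)/(σ₀²σ²) = 71.4577/(5.6169·26.5225); posterior variance σₙ² = σ₀²σ²/(σ² + n·σ₀²) = 5.6169·26.5225/71.4577 = 2.084789.
Posterior SD = √σₙ² = √(5.6169·26.5225/71.4577) = 1.4439.

1.4439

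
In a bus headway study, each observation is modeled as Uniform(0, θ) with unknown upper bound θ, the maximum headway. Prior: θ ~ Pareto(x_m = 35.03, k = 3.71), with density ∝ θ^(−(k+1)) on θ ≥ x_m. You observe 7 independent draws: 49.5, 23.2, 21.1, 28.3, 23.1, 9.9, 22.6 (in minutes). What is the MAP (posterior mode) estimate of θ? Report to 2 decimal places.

49.50

A Pareto(scale x_m, shape k) prior on the upper bound θ of Uniform(0, θ) is conjugate: posterior is Pareto(max(x_m, max xᵢ), k + n).
Sample maximum = 49.5; prior scale x_m = 35.03 → posterior scale = max = 49.50.
Posterior shape = 3.71 + 7 = 10.71.
The Pareto density is decreasing on [x_m, ∞), so the mode is x_m = 49.50.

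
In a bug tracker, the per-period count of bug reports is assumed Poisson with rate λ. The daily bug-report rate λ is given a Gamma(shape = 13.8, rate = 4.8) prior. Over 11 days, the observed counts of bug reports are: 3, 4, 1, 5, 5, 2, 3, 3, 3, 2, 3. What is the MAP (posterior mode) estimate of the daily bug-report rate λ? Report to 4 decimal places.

2.9620

With a Gamma(shape α, rate β) prior, the Poisson likelihood is conjugate: the posterior is Gamma(α + ΣXᵢ, β + n).
Sum of counts S = 34 over n = 11 days.
Posterior: Gamma(α+S, β+n) = Gamma(13.8+34, 4.8+11) = Gamma(47.8, 15.8).
Mode of Gamma(α,β) for α≥1 is (α−1)/β = 46.8/15.8 = 2.9620.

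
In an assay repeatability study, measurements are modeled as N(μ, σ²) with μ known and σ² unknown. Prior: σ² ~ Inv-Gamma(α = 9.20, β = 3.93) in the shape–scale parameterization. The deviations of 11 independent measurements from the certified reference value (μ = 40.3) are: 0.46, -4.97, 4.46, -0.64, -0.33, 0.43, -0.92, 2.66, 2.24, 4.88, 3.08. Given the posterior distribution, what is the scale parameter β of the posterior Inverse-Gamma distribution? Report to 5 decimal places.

49.80395

With known mean μ and an Inverse-Gamma(α, β) prior on σ², the Normal likelihood is conjugate: posterior is Inv-Gamma(α + n/2, β + Σ(xᵢ−μ)²/2).
Σ(xᵢ−μ)² = (0.46)² + (-4.97)² + (4.46)² + (-0.64)² + (-0.33)² + (0.43)² + (-0.92)² + (2.66)² + (2.24)² + (4.88)² + (3.08)² = 91.7479.
Posterior: Inv-Gamma(9.20 + 11/2, 3.93 + 91.7479/2) = Inv-Gamma(14.70, 49.80395).
Posterior β = 49.80395.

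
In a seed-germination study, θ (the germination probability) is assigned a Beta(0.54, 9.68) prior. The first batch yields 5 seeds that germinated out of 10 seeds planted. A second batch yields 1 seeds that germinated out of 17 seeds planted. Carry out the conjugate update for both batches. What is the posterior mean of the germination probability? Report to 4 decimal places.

0.1757

The Beta prior is conjugate to a Binomial/Bernoulli likelihood; the update adds successes to α and failures to β.
After batch 1: Beta(0.54+5, 9.68+5) = Beta(5.54, 14.68).
After batch 2: Beta(5.54+1, 14.68+16) = Beta(6.54, 30.68).
Posterior mean = α/(α+β) = 6.54/37.22 = 0.1757.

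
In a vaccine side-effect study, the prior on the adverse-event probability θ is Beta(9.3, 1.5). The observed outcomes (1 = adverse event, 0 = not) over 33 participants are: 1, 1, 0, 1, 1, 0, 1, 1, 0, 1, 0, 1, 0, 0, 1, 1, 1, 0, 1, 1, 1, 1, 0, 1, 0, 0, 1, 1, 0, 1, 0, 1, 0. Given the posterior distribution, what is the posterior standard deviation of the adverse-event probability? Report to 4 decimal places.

The Beta prior is conjugate to a Binomial/Bernoulli likelihood; the update adds successes to α and failures to β.
Posterior: Beta(α+k, β+n−k) = Beta(9.3+20, 1.5+13) = Beta(29.3, 14.5).
Var = αβ/((α+β)²(α+β+1)) = 29.3·14.5/(43.8²·44.8) = 0.00494321; SD = √0.00494321 = 0.0703.

0.0703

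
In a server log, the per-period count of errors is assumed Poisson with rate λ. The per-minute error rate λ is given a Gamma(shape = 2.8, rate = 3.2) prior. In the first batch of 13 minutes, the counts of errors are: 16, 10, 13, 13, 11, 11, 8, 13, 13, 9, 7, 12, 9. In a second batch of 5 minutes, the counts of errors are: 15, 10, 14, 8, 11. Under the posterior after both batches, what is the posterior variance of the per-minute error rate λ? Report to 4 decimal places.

0.4579

With a Gamma(shape α, rate β) prior, the Poisson likelihood is conjugate: the posterior is Gamma(α + ΣXᵢ, β + n).
Batch 1: sum of counts S = 145 over n = 13 minutes.
After batch 1: Gamma(α+S, β+n) = Gamma(2.8+145, 3.2+13) = Gamma(147.8, 16.2).
Batch 2: sum of counts S = 58 over n = 5 minutes.
After batch 2: Gamma(α+S, β+n) = Gamma(147.8+58, 16.2+5) = Gamma(205.8, 21.2).
Var = α/β² = 205.8/21.2² = 0.4579.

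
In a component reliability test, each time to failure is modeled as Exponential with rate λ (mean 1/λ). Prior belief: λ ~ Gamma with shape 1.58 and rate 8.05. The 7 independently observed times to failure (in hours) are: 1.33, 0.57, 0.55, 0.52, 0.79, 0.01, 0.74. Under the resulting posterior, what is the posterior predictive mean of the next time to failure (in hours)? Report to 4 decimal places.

1.6570

With a Gamma(shape α, rate β) prior on the exponential rate λ, the posterior after n observations with total T = Σxᵢ is Gamma(α+n, β+T).
Sum of observations T = 4.51 hours; n = 7.
Posterior: Gamma(1.58+7, 8.05+4.51) = Gamma(8.58, 12.56).
The predictive distribution for the next observation is Lomax; its mean is β/(α−1) = 12.56/7.58 = 1.6570.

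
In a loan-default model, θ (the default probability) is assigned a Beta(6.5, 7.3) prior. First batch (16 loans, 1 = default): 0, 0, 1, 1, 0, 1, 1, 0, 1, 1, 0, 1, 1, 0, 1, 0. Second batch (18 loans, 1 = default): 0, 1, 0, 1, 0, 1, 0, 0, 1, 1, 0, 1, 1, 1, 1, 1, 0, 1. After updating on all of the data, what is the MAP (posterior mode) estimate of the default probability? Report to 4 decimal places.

0.5568

The Beta prior is conjugate to a Binomial/Bernoulli likelihood; the update adds successes to α and failures to β.
After batch 1: Beta(6.5+9, 7.3+7) = Beta(15.5, 14.3).
After batch 2: Beta(15.5+11, 14.3+7) = Beta(26.5, 21.3).
Mode of Beta(a,b) for a,b>1 is (a−1)/(a+b−2) = 25.5/45.8 = 0.5568.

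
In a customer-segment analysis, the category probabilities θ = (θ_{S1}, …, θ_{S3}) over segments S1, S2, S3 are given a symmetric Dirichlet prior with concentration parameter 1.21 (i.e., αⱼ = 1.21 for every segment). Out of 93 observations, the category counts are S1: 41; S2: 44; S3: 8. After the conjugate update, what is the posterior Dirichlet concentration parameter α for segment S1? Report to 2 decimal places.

The Dirichlet prior is conjugate to the Multinomial likelihood: each posterior αⱼ = prior αⱼ + observed count nⱼ.
Posterior concentration: (42.21, 45.21, 9.21), total = 96.63.
α_{S1} = 1.21 + 41 = 42.21.

42.21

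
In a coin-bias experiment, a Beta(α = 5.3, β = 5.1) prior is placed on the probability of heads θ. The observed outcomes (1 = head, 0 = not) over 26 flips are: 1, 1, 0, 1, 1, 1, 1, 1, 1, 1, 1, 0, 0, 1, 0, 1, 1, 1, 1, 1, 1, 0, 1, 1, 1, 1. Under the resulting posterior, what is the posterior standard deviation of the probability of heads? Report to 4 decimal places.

0.0732

The Beta prior is conjugate to a Binomial/Bernoulli likelihood; the update adds successes to α and failures to β.
Posterior: Beta(α+k, β+n−k) = Beta(5.3+21, 5.1+5) = Beta(26.3, 10.1).
Var = αβ/((α+β)²(α+β+1)) = 26.3·10.1/(36.4²·37.4) = 0.00536047; SD = √0.00536047 = 0.0732.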